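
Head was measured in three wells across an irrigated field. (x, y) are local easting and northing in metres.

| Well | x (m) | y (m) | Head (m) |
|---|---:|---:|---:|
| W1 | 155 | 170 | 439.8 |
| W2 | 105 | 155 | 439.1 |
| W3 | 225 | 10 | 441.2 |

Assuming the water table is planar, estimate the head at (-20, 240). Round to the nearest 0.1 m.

With h = a·x + b·y + c and W1 as origin, the differences give:
  (-50)·a + (-15)·b = -0.7
  70·a + (-160)·b = +1.4
Eliminate b (×(-160) and ×(-15), subtract): 9050·a = 133.00 → a = ∂h/∂x = +0.01470
Back-substitute: b = ∂h/∂y = -0.002320.
h(-20, 240) = 439.8 + (+0.01470)·(-175) + (-0.002320)·(70) = 439.8 -2.572 -0.162 = 437.066 m.

437.1 m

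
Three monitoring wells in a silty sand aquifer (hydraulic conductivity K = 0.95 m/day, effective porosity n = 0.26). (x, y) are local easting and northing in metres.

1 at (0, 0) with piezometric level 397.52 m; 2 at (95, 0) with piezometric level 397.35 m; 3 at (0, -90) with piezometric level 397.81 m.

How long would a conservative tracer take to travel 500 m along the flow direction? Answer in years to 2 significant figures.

100 years

∂h/∂x = (397.35 − 397.52) / (95 − 0) = -0.001789
∂h/∂y = (397.81 − 397.52) / (-90 − 0) = -0.003222
|∇h| = √(-0.001789² + -0.003222²) = 0.003685
Seepage velocity v = K·i/n = 0.95 × 0.003685 / 0.26 = 0.01346 m/day.
t = 500 / 0.01346 = 3.715e+04 days = 102 years.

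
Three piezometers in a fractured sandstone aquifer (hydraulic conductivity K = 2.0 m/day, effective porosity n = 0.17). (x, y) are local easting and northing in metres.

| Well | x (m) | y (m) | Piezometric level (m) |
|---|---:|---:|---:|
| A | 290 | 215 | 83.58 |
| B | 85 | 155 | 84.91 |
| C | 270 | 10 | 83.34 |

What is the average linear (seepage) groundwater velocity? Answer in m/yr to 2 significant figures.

With h = a·x + b·y + c and A as origin, the differences give:
  (-205)·a + (-60)·b = +1.33
  (-20)·a + (-205)·b = -0.24
Eliminate b (×(-205) and ×(-60), subtract): 40825·a = -287.050 → a = ∂h/∂x = -0.007031
Back-substitute: b = ∂h/∂y = +0.001857.
|∇h| = √(-0.007031² + 0.001857²) = 0.007272
Seepage velocity v = K·i/n = 2.0 × 0.007272 / 0.17 = 0.08555 m/day = 31.25 m/yr.

31 m/yr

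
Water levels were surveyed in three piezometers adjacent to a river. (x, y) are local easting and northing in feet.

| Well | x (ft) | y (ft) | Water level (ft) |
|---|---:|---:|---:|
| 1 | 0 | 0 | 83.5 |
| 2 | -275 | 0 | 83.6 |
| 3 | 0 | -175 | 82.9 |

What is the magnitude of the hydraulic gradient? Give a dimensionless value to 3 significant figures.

∂h/∂x = (83.6 − 83.5) / (-275 − 0) = -0.0003636
∂h/∂y = (82.9 − 83.5) / (-175 − 0) = +0.003429
|∇h| = √(-0.0003636² + 0.003429²) = 0.003448

0.00345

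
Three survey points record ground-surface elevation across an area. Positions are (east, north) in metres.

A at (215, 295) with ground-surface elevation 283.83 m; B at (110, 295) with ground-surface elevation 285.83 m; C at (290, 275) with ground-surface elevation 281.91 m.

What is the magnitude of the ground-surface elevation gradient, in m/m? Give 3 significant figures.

Differences from A: to B (Δx, Δy, Δh) = (-105, 0, +2.00); to C = (75, -20, -1.92).
Solve a·Δx + b·Δy = Δz: det = (-105)·(-20) − 75·0 = 2100.
∂z/∂x = [(+2.00)·(-20) − (-1.92)·0] / 2100 = -0.01905
∂z/∂y = [(-105)·(-1.92) − 75·(+2.00)] / 2100 = +0.02457
|∇f| = √(-0.01905² + 0.02457²) = 0.03109 m/m

0.0311 m/m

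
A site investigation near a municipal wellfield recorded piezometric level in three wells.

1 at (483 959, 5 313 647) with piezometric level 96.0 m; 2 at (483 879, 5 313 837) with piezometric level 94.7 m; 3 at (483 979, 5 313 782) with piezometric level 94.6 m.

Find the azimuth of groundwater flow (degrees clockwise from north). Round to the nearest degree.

Differences from 1: to 2 (Δx, Δy, Δh) = (-80, 190, -1.3); to 3 = (20, 135, -1.4).
Determinant of the coordinate differences = (-80)·135 − 20·190 = -14600.
∂h/∂x = [(-1.3)·135 − (-1.4)·190] / -14600 = -0.006199
∂h/∂y = [(-80)·(-1.4) − 20·(-1.3)] / -14600 = -0.009452
Flow direction (−∇h) has components (+0.006199 E, +0.009452 N).
Azimuth = atan2(E, N) = atan2(+0.006199, +0.009452) = 33.3° ≈ 033°.

033°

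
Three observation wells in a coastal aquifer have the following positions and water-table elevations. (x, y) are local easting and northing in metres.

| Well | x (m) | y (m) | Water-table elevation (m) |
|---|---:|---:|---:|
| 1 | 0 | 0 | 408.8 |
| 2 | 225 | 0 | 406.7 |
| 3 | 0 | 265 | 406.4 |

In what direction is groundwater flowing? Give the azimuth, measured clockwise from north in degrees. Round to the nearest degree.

046°

∂h/∂x = (406.7 − 408.8) / (225 − 0) = -0.009333
∂h/∂y = (406.4 − 408.8) / (265 − 0) = -0.009057
Flow direction (−∇h) has components (+0.009333 E, +0.009057 N).
Azimuth = atan2(E, N) = atan2(+0.009333, +0.009057) = 45.9° ≈ 046°.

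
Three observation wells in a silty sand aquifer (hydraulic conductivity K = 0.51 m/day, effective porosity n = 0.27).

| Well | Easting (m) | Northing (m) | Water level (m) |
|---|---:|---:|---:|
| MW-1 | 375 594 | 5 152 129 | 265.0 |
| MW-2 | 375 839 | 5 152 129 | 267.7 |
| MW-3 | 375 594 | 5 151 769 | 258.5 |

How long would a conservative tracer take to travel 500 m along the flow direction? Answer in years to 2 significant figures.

34 years

∂h/∂x = (267.7 − 265.0) / (375839 − 375594) = +0.01102
∂h/∂y = (258.5 − 265.0) / (5151769 − 5152129) = +0.01806
|∇h| = √(0.01102² + 0.01806²) = 0.02116
Seepage velocity v = K·i/n = 0.51 × 0.02116 / 0.27 = 0.03997 m/day.
t = 500 / 0.03997 = 1.251e+04 days = 34.3 years.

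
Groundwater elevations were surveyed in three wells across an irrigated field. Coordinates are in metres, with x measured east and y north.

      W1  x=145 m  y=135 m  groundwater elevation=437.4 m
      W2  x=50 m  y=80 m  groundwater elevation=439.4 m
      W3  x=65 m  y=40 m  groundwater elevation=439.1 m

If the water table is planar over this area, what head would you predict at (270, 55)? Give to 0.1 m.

Three-point gradient (reference W1): Δ to W2 = (-95, -55, +2.0), Δ to W3 = (-80, -95, +1.7).
∂h/∂x = -0.02086, ∂h/∂y = -0.0003243 (det = 4625).
h(270, 55) = 437.4 + (-0.02086)·(125) + (-0.0003243)·(-80) = 437.4 -2.608 +0.026 = 434.818 m.

434.8 m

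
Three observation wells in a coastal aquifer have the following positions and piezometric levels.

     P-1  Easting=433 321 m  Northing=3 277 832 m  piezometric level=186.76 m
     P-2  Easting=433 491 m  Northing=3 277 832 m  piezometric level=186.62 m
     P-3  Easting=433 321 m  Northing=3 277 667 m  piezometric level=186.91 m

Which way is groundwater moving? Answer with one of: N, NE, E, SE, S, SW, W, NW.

NE

∂h/∂x = (186.62 − 186.76) / (433491 − 433321) = -0.0008235
∂h/∂y = (186.91 − 186.76) / (3277667 − 3277832) = -0.0009091
Flow = −∇h = (+0.0008235 east, +0.0009091 north), which points northeast.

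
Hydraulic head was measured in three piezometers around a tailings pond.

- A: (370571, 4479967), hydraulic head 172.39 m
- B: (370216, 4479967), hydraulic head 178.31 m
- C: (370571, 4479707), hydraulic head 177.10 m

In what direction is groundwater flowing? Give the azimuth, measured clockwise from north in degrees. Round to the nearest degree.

∂h/∂x = (178.31 − 172.39) / (370216 − 370571) = -0.01668
∂h/∂y = (177.10 − 172.39) / (4479707 − 4479967) = -0.01812
Flow direction (−∇h) has components (+0.01668 E, +0.01812 N).
Azimuth = atan2(E, N) = atan2(+0.01668, +0.01812) = 42.6° ≈ 043°.

043°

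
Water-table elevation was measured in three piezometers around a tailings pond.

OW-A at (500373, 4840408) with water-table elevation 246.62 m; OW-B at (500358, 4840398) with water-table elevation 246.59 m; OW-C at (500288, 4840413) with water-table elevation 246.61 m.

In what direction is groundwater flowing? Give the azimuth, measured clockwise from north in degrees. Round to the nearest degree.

186°

Taking OW-A as reference: OW-B−OW-A = (-15, -10, -0.03); OW-C−OW-A = (-85, 5, -0.01).
Solve a·Δx + b·Δy = Δh: det = (-15)·5 − (-85)·(-10) = -925.
∂h/∂x = [(-0.03)·5 − (-0.01)·(-10)] / -925 = +0.0002703
∂h/∂y = [(-15)·(-0.01) − (-85)·(-0.03)] / -925 = +0.002595
Flow direction (−∇h) has components (-0.0002703 E, -0.002595 N).
Azimuth = atan2(E, N) = atan2(-0.0002703, -0.002595) = 185.9° ≈ 186°.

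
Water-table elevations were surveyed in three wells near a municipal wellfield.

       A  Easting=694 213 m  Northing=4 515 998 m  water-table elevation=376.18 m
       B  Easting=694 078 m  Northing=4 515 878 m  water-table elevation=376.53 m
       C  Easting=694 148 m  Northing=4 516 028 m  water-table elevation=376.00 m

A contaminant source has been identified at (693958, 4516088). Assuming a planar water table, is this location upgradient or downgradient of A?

downgradient

Differences from A: to B (Δx, Δy, Δh) = (-135, -120, +0.35); to C = (-65, 30, -0.18).
Solve a·Δx + b·Δy = Δh: det = (-135)·30 − (-65)·(-120) = -11850.
∂h/∂x = [(+0.35)·30 − (-0.18)·(-120)] / -11850 = +0.0009367
∂h/∂y = [(-135)·(-0.18) − (-65)·(+0.35)] / -11850 = -0.003970
Head at (693958, 4516088) = 376.18 + (+0.0009367)·(-255) + (-0.003970)·(90) = 375.58 m.
That is lower than the 376.18 m at A, so the point is downgradient.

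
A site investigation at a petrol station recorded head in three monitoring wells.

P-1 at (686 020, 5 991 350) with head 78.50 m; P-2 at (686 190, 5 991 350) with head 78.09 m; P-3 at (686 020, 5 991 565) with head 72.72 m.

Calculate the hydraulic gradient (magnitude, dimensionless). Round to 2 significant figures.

∂h/∂x = (78.09 − 78.50) / (686190 − 686020) = -0.002412
∂h/∂y = (72.72 − 78.50) / (5991565 − 5991350) = -0.02688
|∇h| = √(-0.002412² + -0.02688²) = 0.02699

0.027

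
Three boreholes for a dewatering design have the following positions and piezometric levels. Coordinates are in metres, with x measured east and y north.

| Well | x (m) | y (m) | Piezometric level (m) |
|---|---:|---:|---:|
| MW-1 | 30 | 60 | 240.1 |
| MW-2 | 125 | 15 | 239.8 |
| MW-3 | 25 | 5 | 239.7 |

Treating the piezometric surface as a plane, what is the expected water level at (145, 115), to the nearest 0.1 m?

Three-point gradient (reference MW-1): Δ to MW-2 = (95, -45, -0.3), Δ to MW-3 = (-5, -55, -0.4).
∂h/∂x = +0.0002752, ∂h/∂y = +0.007248 (det = -5450).
h(145, 115) = 240.1 + (+0.0002752)·(115) + (+0.007248)·(55) = 240.1 +0.032 +0.399 = 240.530 m.

240.5 m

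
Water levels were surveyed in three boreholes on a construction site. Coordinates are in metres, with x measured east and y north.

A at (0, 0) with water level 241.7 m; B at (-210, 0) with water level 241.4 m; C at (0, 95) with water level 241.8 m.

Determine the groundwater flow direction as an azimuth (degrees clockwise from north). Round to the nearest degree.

234°

∂h/∂x = (241.4 − 241.7) / (-210 − 0) = +0.001429
∂h/∂y = (241.8 − 241.7) / (95 − 0) = +0.001053
Flow direction (−∇h) has components (-0.001429 E, -0.001053 N).
Azimuth = atan2(E, N) = atan2(-0.001429, -0.001053) = 233.6° ≈ 234°.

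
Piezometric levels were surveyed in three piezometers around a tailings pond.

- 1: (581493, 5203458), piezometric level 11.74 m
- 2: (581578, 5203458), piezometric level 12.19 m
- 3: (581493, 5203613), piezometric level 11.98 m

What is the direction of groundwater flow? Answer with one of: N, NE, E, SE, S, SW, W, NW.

∂h/∂x = (12.19 − 11.74) / (581578 − 581493) = +0.005294
∂h/∂y = (11.98 − 11.74) / (5203613 − 5203458) = +0.001548
Flow = −∇h = (-0.005294 east, -0.001548 north), which points west.

W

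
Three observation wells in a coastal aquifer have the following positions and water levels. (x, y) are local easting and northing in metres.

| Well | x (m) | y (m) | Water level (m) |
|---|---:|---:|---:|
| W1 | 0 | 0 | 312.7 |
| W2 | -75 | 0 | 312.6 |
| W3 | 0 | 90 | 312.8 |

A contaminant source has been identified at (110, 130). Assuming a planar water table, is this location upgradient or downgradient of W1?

upgradient

∂h/∂x = (312.6 − 312.7) / (-75 − 0) = +0.001333
∂h/∂y = (312.8 − 312.7) / (90 − 0) = +0.001111
Head at (110, 130) = 312.7 + (+0.001333)·(110) + (+0.001111)·(130) = 312.99 m.
That is higher than the 312.7 m at W1, so the point is upgradient.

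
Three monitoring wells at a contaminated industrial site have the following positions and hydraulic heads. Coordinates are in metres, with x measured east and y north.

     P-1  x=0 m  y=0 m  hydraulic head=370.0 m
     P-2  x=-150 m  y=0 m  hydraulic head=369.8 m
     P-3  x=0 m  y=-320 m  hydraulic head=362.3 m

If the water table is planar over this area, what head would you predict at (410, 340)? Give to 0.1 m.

378.7 m

∂h/∂x = (369.8 − 370.0) / (-150 − 0) = +0.001333
∂h/∂y = (362.3 − 370.0) / (-320 − 0) = +0.02406
h(410, 340) = 370.0 + (+0.001333)·(410) + (+0.02406)·(340) = 370.0 +0.547 +8.181 = 378.728 m.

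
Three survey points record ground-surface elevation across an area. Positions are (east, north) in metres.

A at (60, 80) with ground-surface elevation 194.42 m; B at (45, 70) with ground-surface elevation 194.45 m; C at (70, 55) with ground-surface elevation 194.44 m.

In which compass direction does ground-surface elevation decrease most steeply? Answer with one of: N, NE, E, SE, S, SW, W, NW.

NE

Taking A as reference: B−A = (-15, -10, +0.03); C−A = (10, -25, +0.02).
Solve a·Δx + b·Δy = Δz: det = (-15)·(-25) − 10·(-10) = 475.
∂z/∂x = [(+0.03)·(-25) − (+0.02)·(-10)] / 475 = -0.001158
∂z/∂y = [(-15)·(+0.02) − 10·(+0.03)] / 475 = -0.001263
Steepest decrease is along −∇f = (+0.001158 E, +0.001263 N) → northeast.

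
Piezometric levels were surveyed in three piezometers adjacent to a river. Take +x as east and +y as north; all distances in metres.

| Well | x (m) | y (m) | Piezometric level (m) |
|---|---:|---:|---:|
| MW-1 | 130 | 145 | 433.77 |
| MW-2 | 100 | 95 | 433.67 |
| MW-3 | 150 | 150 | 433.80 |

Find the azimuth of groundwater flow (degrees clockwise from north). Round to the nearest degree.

Differences from MW-1: to MW-2 (Δx, Δy, Δh) = (-30, -50, -0.10); to MW-3 = (20, 5, +0.03).
Solve a·Δx + b·Δy = Δh: det = (-30)·5 − 20·(-50) = 850.
∂h/∂x = [(-0.10)·5 − (+0.03)·(-50)] / 850 = +0.001176
∂h/∂y = [(-30)·(+0.03) − 20·(-0.10)] / 850 = +0.001294
Flow direction (−∇h) has components (-0.001176 E, -0.001294 N).
Azimuth = atan2(E, N) = atan2(-0.001176, -0.001294) = 222.3° ≈ 222°.

222°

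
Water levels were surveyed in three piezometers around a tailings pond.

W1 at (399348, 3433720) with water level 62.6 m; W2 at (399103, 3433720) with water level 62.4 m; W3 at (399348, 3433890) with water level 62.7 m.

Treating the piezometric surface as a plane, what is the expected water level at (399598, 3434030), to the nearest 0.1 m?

63.0 m

∂h/∂x = (62.4 − 62.6) / (399103 − 399348) = +0.0008163
∂h/∂y = (62.7 − 62.6) / (3433890 − 3433720) = +0.0005882
h(399598, 3434030) = 62.6 + (+0.0008163)·(250) + (+0.0005882)·(310) = 62.6 +0.204 +0.182 = 62.986 m.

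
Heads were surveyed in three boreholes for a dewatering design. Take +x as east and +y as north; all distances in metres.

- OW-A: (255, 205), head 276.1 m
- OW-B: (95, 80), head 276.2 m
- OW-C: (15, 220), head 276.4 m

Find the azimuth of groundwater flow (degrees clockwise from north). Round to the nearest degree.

122°

Taking OW-A as reference: OW-B−OW-A = (-160, -125, +0.1); OW-C−OW-A = (-240, 15, +0.3).
Solve a·Δx + b·Δy = Δh: det = (-160)·15 − (-240)·(-125) = -32400.
∂h/∂x = [(+0.1)·15 − (+0.3)·(-125)] / -32400 = -0.001204
∂h/∂y = [(-160)·(+0.3) − (-240)·(+0.1)] / -32400 = +0.0007407
Flow direction (−∇h) has components (+0.001204 E, -0.0007407 N).
Azimuth = atan2(E, N) = atan2(+0.001204, -0.0007407) = 121.6° ≈ 122°.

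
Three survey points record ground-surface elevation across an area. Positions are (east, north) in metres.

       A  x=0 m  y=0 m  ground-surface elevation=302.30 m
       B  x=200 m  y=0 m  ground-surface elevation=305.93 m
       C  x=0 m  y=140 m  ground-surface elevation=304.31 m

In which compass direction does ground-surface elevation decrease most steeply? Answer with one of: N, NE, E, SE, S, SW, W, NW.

∂z/∂x = (305.93 − 302.30) / (200 − 0) = +0.01815
∂z/∂y = (304.31 − 302.30) / (140 − 0) = +0.01436
Steepest decrease is along −∇f = (-0.01815 E, -0.01436 N) → southwest.

SW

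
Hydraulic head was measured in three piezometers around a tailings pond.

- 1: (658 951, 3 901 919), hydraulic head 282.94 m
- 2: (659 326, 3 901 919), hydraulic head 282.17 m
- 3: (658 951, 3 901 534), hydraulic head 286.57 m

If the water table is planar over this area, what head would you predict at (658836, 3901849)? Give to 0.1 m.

∂h/∂x = (282.17 − 282.94) / (659326 − 658951) = -0.002053
∂h/∂y = (286.57 − 282.94) / (3901534 − 3901919) = -0.009429
h(658836, 3901849) = 282.94 + (-0.002053)·(-115) + (-0.009429)·(-70) = 282.94 +0.236 +0.660 = 283.836 m.

283.8 m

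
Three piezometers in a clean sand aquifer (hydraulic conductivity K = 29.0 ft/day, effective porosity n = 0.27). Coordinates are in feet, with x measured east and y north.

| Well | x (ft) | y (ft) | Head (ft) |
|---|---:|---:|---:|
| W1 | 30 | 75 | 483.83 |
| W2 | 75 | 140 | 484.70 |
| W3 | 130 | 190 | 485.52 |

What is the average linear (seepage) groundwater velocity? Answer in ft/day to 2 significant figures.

1.2 ft/day

Differences from W1: to W2 (Δx, Δy, Δh) = (45, 65, +0.87); to W3 = (100, 115, +1.69).
Solve a·Δx + b·Δy = Δh: det = 45·115 − 100·65 = -1325.
∂h/∂x = [(+0.87)·115 − (+1.69)·65] / -1325 = +0.007396
∂h/∂y = [45·(+1.69) − 100·(+0.87)] / -1325 = +0.008264
|∇h| = √(0.007396² + 0.008264²) = 0.01109
Seepage velocity v = K·i/n = 29.0 × 0.01109 / 0.27 = 1.191 ft/day.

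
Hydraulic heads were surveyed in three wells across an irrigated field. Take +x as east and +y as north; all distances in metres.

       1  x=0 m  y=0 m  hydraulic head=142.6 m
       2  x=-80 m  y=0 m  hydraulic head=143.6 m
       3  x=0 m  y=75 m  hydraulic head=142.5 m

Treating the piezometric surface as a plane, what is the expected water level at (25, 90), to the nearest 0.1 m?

∂h/∂x = (143.6 − 142.6) / (-80 − 0) = -0.01250
∂h/∂y = (142.5 − 142.6) / (75 − 0) = -0.001333
h(25, 90) = 142.6 + (-0.01250)·(25) + (-0.001333)·(90) = 142.6 -0.312 -0.120 = 142.167 m.

142.2 m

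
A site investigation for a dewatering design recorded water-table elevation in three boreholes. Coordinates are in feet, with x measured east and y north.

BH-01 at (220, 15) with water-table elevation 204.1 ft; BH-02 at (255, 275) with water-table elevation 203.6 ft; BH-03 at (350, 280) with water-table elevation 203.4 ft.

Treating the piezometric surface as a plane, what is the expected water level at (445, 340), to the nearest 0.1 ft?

203.1 ft

Differences from BH-01: to BH-02 (Δx, Δy, Δh) = (35, 260, -0.5); to BH-03 = (130, 265, -0.7).
Determinant of the coordinate differences = 35·265 − 130·260 = -24525.
∂h/∂x = [(-0.5)·265 − (-0.7)·260] / -24525 = -0.002018
∂h/∂y = [35·(-0.7) − 130·(-0.5)] / -24525 = -0.001651
h(445, 340) = 204.1 + (-0.002018)·(225) + (-0.001651)·(325) = 204.1 -0.454 -0.537 = 203.109 ft.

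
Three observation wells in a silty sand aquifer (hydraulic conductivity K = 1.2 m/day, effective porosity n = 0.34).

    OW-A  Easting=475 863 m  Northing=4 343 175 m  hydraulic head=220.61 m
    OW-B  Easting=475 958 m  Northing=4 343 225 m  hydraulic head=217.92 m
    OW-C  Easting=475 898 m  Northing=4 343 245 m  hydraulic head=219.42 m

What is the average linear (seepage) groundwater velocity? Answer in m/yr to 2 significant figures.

34 m/yr

Three-point gradient (reference OW-A): Δ to OW-B = (95, 50, -2.69), Δ to OW-C = (35, 70, -1.19).
∂h/∂x = -0.02629, ∂h/∂y = -0.003857 (det = 4900).
|∇h| = √(-0.02629² + -0.003857²) = 0.02657
Seepage velocity v = K·i/n = 1.2 × 0.02657 / 0.34 = 0.09378 m/day = 34.25 m/yr.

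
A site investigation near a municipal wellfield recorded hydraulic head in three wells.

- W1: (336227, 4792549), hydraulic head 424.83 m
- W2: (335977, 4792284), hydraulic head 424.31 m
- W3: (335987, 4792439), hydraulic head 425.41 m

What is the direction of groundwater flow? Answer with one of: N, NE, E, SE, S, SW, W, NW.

Taking W1 as reference: W2−W1 = (-250, -265, -0.52); W3−W1 = (-240, -110, +0.58).
Determinant of the coordinate differences = (-250)·(-110) − (-240)·(-265) = -36100.
∂h/∂x = [(-0.52)·(-110) − (+0.58)·(-265)] / -36100 = -0.005842
∂h/∂y = [(-250)·(+0.58) − (-240)·(-0.52)] / -36100 = +0.007474
Flow = −∇h = (+0.005842 east, -0.007474 north), which points southeast.

SE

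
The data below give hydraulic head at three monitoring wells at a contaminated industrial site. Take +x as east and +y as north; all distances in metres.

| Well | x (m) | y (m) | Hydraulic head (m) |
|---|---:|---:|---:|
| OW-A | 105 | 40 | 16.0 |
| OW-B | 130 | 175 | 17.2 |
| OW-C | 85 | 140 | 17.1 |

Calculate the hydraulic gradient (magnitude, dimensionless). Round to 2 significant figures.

With h = a·x + b·y + c and OW-A as origin, the differences give:
  25·a + 135·b = +1.2
  (-20)·a + 100·b = +1.1
Eliminate b (×100 and ×135, subtract): 5200·a = -28.50 → a = ∂h/∂x = -0.005481
Back-substitute: b = ∂h/∂y = +0.009904.
|∇h| = √(-0.005481² + 0.009904²) = 0.01132

0.011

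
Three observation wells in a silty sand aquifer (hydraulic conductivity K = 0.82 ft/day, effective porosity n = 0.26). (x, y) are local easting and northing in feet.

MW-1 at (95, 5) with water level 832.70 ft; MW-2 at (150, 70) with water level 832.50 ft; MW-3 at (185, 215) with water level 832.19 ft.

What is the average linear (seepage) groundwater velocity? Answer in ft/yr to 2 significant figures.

2.7 ft/yr

Taking MW-1 as reference: MW-2−MW-1 = (55, 65, -0.20); MW-3−MW-1 = (90, 210, -0.51).
Determinant of the coordinate differences = 55·210 − 90·65 = 5700.
∂h/∂x = [(-0.20)·210 − (-0.51)·65] / 5700 = -0.001553
∂h/∂y = [55·(-0.51) − 90·(-0.20)] / 5700 = -0.001763
|∇h| = √(-0.001553² + -0.001763²) = 0.002349
Seepage velocity v = K·i/n = 0.82 × 0.002349 / 0.26 = 0.007408 ft/day = 2.706 ft/yr.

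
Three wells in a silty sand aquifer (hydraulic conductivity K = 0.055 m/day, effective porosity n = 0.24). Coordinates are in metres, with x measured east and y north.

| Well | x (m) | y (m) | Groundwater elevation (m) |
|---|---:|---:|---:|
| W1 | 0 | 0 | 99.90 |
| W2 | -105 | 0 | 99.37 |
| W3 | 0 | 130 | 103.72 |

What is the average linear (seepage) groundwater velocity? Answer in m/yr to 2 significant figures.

2.5 m/yr

∂h/∂x = (99.37 − 99.90) / (-105 − 0) = +0.005048
∂h/∂y = (103.72 − 99.90) / (130 − 0) = +0.02938
|∇h| = √(0.005048² + 0.02938²) = 0.02981
Seepage velocity v = K·i/n = 0.055 × 0.02981 / 0.24 = 0.006831 m/day = 2.495 m/yr.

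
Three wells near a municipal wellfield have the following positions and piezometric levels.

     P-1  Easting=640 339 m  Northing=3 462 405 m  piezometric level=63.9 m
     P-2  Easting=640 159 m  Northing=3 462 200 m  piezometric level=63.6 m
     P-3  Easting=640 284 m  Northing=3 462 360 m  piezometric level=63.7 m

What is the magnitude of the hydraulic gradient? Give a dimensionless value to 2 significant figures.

With h = a·x + b·y + c and P-1 as origin, the differences give:
  (-180)·a + (-205)·b = -0.3
  (-55)·a + (-45)·b = -0.2
Eliminate b (×(-45) and ×(-205), subtract): -3175·a = -27.50 → a = ∂h/∂x = +0.008661
Back-substitute: b = ∂h/∂y = -0.006142.
|∇h| = √(0.008661² + -0.006142²) = 0.01062

0.011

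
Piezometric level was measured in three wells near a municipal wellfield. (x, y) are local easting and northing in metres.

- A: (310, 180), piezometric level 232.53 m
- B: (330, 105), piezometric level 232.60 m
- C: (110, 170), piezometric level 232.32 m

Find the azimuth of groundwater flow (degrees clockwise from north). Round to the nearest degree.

Taking A as reference: B−A = (20, -75, +0.07); C−A = (-200, -10, -0.21).
Determinant of the coordinate differences = 20·(-10) − (-200)·(-75) = -15200.
∂h/∂x = [(+0.07)·(-10) − (-0.21)·(-75)] / -15200 = +0.001082
∂h/∂y = [20·(-0.21) − (-200)·(+0.07)] / -15200 = -0.0006447
Flow direction (−∇h) has components (-0.001082 E, +0.0006447 N).
Azimuth = atan2(E, N) = atan2(-0.001082, +0.0006447) = 300.8° ≈ 301°.

301°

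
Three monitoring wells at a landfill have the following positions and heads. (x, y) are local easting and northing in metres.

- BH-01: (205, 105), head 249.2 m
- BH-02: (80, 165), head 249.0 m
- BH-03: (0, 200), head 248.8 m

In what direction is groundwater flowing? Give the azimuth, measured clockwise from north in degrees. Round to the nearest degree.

Three-point gradient (reference BH-01): Δ to BH-02 = (-125, 60, -0.2), Δ to BH-03 = (-205, 95, -0.4).
∂h/∂x = +0.01176, ∂h/∂y = +0.02118 (det = 425).
Flow direction (−∇h) has components (-0.01176 E, -0.02118 N).
Azimuth = atan2(E, N) = atan2(-0.01176, -0.02118) = 209.1° ≈ 209°.

209°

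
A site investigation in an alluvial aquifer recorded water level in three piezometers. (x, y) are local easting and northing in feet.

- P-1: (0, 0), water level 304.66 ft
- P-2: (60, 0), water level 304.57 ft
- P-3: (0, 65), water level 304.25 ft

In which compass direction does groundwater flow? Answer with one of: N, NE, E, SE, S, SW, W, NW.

∂h/∂x = (304.57 − 304.66) / (60 − 0) = -0.001500
∂h/∂y = (304.25 − 304.66) / (65 − 0) = -0.006308
Flow = −∇h = (+0.001500 east, +0.006308 north), which points north.

N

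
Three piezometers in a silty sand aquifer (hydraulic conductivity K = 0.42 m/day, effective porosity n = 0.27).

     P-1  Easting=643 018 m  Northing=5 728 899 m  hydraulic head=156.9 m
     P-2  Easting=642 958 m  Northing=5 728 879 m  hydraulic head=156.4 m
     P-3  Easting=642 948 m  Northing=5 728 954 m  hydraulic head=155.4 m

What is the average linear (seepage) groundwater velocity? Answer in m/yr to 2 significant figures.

9.6 m/yr

Three-point gradient (reference P-1): Δ to P-2 = (-60, -20, -0.5), Δ to P-3 = (-70, 55, -1.5).
∂h/∂x = +0.01223, ∂h/∂y = -0.01170 (det = -4700).
|∇h| = √(0.01223² + -0.01170²) = 0.01693
Seepage velocity v = K·i/n = 0.42 × 0.01693 / 0.27 = 0.02634 m/day = 9.621 m/yr.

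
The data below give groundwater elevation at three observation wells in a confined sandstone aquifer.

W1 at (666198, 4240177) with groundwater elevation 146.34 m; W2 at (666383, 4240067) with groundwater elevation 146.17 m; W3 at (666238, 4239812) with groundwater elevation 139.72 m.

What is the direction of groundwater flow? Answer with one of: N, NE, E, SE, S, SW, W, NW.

With h = a·x + b·y + c and W1 as origin, the differences give:
  185·a + (-110)·b = -0.17
  40·a + (-365)·b = -6.62
Eliminate b (×(-365) and ×(-110), subtract): -63125·a = -666.150 → a = ∂h/∂x = +0.01055
Back-substitute: b = ∂h/∂y = +0.01929.
Flow = −∇h = (-0.01055 east, -0.01929 north), which points southwest.

SW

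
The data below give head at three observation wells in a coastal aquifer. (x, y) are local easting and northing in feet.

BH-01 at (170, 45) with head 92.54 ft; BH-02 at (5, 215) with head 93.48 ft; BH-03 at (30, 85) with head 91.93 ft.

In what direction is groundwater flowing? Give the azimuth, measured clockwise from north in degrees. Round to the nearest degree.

211°

Three-point gradient (reference BH-01): Δ to BH-02 = (-165, 170, +0.94), Δ to BH-03 = (-140, 40, -0.61).
∂h/∂x = +0.008215, ∂h/∂y = +0.01350 (det = 17200).
Flow direction (−∇h) has components (-0.008215 E, -0.01350 N).
Azimuth = atan2(E, N) = atan2(-0.008215, -0.01350) = 211.3° ≈ 211°.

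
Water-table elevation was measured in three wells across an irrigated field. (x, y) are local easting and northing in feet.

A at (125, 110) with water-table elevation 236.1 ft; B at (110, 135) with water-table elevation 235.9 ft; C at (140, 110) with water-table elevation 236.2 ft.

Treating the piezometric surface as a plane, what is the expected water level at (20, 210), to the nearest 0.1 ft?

Differences from A: to B (Δx, Δy, Δh) = (-15, 25, -0.2); to C = (15, 0, +0.1).
Determinant of the coordinate differences = (-15)·0 − 15·25 = -375.
∂h/∂x = [(-0.2)·0 − (+0.1)·25] / -375 = +0.006667
∂h/∂y = [(-15)·(+0.1) − 15·(-0.2)] / -375 = -0.004000
h(20, 210) = 236.1 + (+0.006667)·(-105) + (-0.004000)·(100) = 236.1 -0.700 -0.400 = 235.000 ft.

235.0 ft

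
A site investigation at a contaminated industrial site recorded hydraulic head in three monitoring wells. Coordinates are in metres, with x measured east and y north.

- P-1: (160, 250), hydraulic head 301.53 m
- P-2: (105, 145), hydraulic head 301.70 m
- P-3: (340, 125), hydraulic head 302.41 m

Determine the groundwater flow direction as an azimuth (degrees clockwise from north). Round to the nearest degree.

318°

With h = a·x + b·y + c and P-1 as origin, the differences give:
  (-55)·a + (-105)·b = +0.17
  180·a + (-125)·b = +0.88
Eliminate b (×(-125) and ×(-105), subtract): 25775·a = 71.150 → a = ∂h/∂x = +0.002760
Back-substitute: b = ∂h/∂y = -0.003065.
Flow direction (−∇h) has components (-0.002760 E, +0.003065 N).
Azimuth = atan2(E, N) = atan2(-0.002760, +0.003065) = 318.0° ≈ 318°.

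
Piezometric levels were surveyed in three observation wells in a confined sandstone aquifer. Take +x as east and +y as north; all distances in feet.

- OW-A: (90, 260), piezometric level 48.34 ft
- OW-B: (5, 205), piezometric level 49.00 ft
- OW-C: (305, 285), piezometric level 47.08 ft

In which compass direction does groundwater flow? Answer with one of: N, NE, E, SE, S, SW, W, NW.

Taking OW-A as reference: OW-B−OW-A = (-85, -55, +0.66); OW-C−OW-A = (215, 25, -1.26).
Solve a·Δx + b·Δy = Δh: det = (-85)·25 − 215·(-55) = 9700.
∂h/∂x = [(+0.66)·25 − (-1.26)·(-55)] / 9700 = -0.005443
∂h/∂y = [(-85)·(-1.26) − 215·(+0.66)] / 9700 = -0.003588
Flow = −∇h = (+0.005443 east, +0.003588 north), which points northeast.

NE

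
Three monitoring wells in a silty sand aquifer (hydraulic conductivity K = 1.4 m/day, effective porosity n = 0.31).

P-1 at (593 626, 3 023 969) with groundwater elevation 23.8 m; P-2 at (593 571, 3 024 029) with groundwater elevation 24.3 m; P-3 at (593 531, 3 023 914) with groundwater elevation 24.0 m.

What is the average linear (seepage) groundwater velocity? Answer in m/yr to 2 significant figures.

Differences from P-1: to P-2 (Δx, Δy, Δh) = (-55, 60, +0.5); to P-3 = (-95, -55, +0.2).
Solve a·Δx + b·Δy = Δh: det = (-55)·(-55) − (-95)·60 = 8725.
∂h/∂x = [(+0.5)·(-55) − (+0.2)·60] / 8725 = -0.004527
∂h/∂y = [(-55)·(+0.2) − (-95)·(+0.5)] / 8725 = +0.004183
|∇h| = √(-0.004527² + 0.004183²) = 0.006164
Seepage velocity v = K·i/n = 1.4 × 0.006164 / 0.31 = 0.02784 m/day = 10.17 m/yr.

10 m/yr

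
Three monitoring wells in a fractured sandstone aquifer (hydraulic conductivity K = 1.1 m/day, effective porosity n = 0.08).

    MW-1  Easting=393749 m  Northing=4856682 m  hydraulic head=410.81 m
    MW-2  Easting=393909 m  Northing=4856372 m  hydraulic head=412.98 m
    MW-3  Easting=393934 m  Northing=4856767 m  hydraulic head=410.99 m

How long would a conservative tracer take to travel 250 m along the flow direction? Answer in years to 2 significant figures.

8.0 years

With h = a·x + b·y + c and MW-1 as origin, the differences give:
  160·a + (-310)·b = +2.17
  185·a + 85·b = +0.18
Eliminate b (×85 and ×(-310), subtract): 70950·a = 240.250 → a = ∂h/∂x = +0.003386
Back-substitute: b = ∂h/∂y = -0.005252.
|∇h| = √(0.003386² + -0.005252²) = 0.006249
Seepage velocity v = K·i/n = 1.1 × 0.006249 / 0.08 = 0.08592 m/day.
t = 250 / 0.08592 = 2910 days = 7.97 years.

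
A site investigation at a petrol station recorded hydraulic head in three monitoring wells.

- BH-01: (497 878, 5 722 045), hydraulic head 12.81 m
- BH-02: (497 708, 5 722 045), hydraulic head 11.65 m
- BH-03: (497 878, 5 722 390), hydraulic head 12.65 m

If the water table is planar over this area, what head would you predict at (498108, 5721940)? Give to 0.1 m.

14.4 m

∂h/∂x = (11.65 − 12.81) / (497708 − 497878) = +0.006824
∂h/∂y = (12.65 − 12.81) / (5722390 − 5722045) = -0.0004638
h(498108, 5721940) = 12.81 + (+0.006824)·(230) + (-0.0004638)·(-105) = 12.81 +1.569 +0.049 = 14.428 m.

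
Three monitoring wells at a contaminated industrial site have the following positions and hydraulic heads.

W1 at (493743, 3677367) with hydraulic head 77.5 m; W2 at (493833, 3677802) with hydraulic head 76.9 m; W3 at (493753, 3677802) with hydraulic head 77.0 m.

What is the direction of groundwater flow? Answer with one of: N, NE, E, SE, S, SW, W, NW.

Three-point gradient (reference W1): Δ to W2 = (90, 435, -0.6), Δ to W3 = (10, 435, -0.5).
∂h/∂x = -0.001250, ∂h/∂y = -0.001121 (det = 34800).
Flow = −∇h = (+0.001250 east, +0.001121 north), which points northeast.

NE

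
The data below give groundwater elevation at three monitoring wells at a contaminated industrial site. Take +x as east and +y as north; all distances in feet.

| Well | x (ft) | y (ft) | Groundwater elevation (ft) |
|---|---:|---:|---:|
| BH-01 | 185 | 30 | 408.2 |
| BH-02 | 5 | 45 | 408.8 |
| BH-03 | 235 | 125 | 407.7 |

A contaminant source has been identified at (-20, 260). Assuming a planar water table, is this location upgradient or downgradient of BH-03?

upgradient

With h = a·x + b·y + c and BH-01 as origin, the differences give:
  (-180)·a + 15·b = +0.6
  50·a + 95·b = -0.5
Eliminate b (×95 and ×15, subtract): -17850·a = 64.50 → a = ∂h/∂x = -0.003613
Back-substitute: b = ∂h/∂y = -0.003361.
Head at (-20, 260) = 408.2 + (-0.003613)·(-205) + (-0.003361)·(230) = 408.17 ft.
That is higher than the 407.7 ft at BH-03, so the point is upgradient.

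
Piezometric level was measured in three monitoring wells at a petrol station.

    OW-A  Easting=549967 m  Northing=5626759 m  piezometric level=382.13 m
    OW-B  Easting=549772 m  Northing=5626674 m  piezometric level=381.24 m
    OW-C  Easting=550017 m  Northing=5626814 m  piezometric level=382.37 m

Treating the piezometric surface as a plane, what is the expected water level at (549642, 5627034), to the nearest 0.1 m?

With h = a·x + b·y + c and OW-A as origin, the differences give:
  (-195)·a + (-85)·b = -0.89
  50·a + 55·b = +0.24
Eliminate b (×55 and ×(-85), subtract): -6475·a = -28.550 → a = ∂h/∂x = +0.004409
Back-substitute: b = ∂h/∂y = +0.0003552.
h(549642, 5627034) = 382.13 + (+0.004409)·(-325) + (+0.0003552)·(275) = 382.13 -1.433 +0.098 = 380.795 m.

380.8 m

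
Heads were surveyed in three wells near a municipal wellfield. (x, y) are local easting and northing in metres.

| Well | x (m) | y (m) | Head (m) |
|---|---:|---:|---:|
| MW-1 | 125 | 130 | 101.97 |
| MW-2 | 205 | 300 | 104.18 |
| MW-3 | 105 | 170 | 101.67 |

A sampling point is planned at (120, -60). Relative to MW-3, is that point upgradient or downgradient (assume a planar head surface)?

Three-point gradient (reference MW-1): Δ to MW-2 = (80, 170, +2.21), Δ to MW-3 = (-20, 40, -0.30).
∂h/∂x = +0.02112, ∂h/∂y = +0.003061 (det = 6600).
Head at (120, -60) = 101.97 + (+0.02112)·(-5) + (+0.003061)·(-190) = 101.28 m.
That is lower than the 101.67 m at MW-3, so the point is downgradient.

downgradient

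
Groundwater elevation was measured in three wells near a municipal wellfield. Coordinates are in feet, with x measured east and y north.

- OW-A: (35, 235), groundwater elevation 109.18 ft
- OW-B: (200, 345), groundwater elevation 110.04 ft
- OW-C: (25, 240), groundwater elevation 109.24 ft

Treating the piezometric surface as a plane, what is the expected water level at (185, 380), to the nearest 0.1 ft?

Taking OW-A as reference: OW-B−OW-A = (165, 110, +0.86); OW-C−OW-A = (-10, 5, +0.06).
Determinant of the coordinate differences = 165·5 − (-10)·110 = 1925.
∂h/∂x = [(+0.86)·5 − (+0.06)·110] / 1925 = -0.001195
∂h/∂y = [165·(+0.06) − (-10)·(+0.86)] / 1925 = +0.009610
h(185, 380) = 109.18 + (-0.001195)·(150) + (+0.009610)·(145) = 109.18 -0.179 +1.394 = 110.394 ft.

110.4 ft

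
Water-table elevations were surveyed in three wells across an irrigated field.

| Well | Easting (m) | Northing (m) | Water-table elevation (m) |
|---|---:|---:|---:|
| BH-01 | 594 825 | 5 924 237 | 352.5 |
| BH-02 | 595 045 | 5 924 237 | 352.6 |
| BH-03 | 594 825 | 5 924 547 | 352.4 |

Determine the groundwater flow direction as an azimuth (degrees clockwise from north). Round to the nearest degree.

∂h/∂x = (352.6 − 352.5) / (595045 − 594825) = +0.0004545
∂h/∂y = (352.4 − 352.5) / (5924547 − 5924237) = -0.0003226
Flow direction (−∇h) has components (-0.0004545 E, +0.0003226 N).
Azimuth = atan2(E, N) = atan2(-0.0004545, +0.0003226) = 305.4° ≈ 305°.

305°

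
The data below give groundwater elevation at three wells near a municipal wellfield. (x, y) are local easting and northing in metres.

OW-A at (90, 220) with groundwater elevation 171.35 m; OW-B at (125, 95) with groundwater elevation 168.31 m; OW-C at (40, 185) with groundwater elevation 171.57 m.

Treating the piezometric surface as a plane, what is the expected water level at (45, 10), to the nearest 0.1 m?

168.1 m

With h = a·x + b·y + c and OW-A as origin, the differences give:
  35·a + (-125)·b = -3.04
  (-50)·a + (-35)·b = +0.22
Eliminate b (×(-35) and ×(-125), subtract): -7475·a = 133.900 → a = ∂h/∂x = -0.01791
Back-substitute: b = ∂h/∂y = +0.01930.
h(45, 10) = 171.35 + (-0.01791)·(-45) + (+0.01930)·(-210) = 171.35 +0.806 -4.054 = 168.102 m.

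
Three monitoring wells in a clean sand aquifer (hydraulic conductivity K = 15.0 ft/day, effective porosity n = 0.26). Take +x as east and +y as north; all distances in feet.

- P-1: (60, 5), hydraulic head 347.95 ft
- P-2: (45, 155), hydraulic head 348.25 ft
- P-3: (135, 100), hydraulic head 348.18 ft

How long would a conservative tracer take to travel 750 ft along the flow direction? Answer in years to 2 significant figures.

Differences from P-1: to P-2 (Δx, Δy, Δh) = (-15, 150, +0.30); to P-3 = (75, 95, +0.23).
Determinant of the coordinate differences = (-15)·95 − 75·150 = -12675.
∂h/∂x = [(+0.30)·95 − (+0.23)·150] / -12675 = +0.0004734
∂h/∂y = [(-15)·(+0.23) − 75·(+0.30)] / -12675 = +0.002047
|∇h| = √(0.0004734² + 0.002047²) = 0.002101
Seepage velocity v = K·i/n = 15.0 × 0.002101 / 0.26 = 0.1212 ft/day.
t = 750 / 0.1212 = 6188 days = 16.9 years.

17 years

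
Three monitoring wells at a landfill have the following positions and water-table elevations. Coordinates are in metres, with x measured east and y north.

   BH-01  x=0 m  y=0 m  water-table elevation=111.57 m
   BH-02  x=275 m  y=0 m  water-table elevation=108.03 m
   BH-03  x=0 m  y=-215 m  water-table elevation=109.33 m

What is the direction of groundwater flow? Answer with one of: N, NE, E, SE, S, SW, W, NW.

∂h/∂x = (108.03 − 111.57) / (275 − 0) = -0.01287
∂h/∂y = (109.33 − 111.57) / (-215 − 0) = +0.01042
Flow = −∇h = (+0.01287 east, -0.01042 north), which points southeast.

SE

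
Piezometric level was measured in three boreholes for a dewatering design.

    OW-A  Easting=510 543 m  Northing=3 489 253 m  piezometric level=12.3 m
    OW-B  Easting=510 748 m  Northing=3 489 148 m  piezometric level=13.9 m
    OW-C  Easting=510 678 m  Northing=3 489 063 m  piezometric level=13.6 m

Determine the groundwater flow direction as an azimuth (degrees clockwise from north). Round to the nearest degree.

With h = a·x + b·y + c and OW-A as origin, the differences give:
  205·a + (-105)·b = +1.6
  135·a + (-190)·b = +1.3
Eliminate b (×(-190) and ×(-105), subtract): -24775·a = -167.50 → a = ∂h/∂x = +0.006761
Back-substitute: b = ∂h/∂y = -0.002038.
Flow direction (−∇h) has components (-0.006761 E, +0.002038 N).
Azimuth = atan2(E, N) = atan2(-0.006761, +0.002038) = 286.8° ≈ 287°.

287°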